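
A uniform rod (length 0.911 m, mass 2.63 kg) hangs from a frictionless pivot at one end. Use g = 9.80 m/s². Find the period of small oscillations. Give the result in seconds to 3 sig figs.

1.56 s

For a physical pendulum T = 2π√(I/(mgd)), with d = 0.4555 m from pivot to centre of mass.
I_cm = mL²/12 = 2.63 × 0.911²/12 = 0.1819 kg·m²; I = I_cm + md² = 0.1819 + 2.63 × 0.4555² = 0.7276 kg·m².
T = 2π√(0.7276/(2.63 × 9.80 × 0.4555)) = 1.56 s.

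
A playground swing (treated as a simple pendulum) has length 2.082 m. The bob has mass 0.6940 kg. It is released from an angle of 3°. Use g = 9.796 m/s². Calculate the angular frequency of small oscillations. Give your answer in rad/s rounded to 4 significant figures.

ω = √(g/L) = √(9.796/2.082) = 2.169 rad/s.

2.169 rad/s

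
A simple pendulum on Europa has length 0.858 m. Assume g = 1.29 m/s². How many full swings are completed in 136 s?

26

T = 2π√(L/g) = 2π√(0.858/1.29) = 5.124 s.
Number of complete oscillations = ⌊136/5.124⌋ = ⌊26.54⌋ = 26.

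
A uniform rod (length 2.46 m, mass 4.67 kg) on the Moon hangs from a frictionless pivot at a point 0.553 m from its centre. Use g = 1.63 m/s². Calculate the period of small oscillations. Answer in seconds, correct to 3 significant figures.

5.96 s

For a physical pendulum T = 2π√(I/(mgd)), with d = 0.5530 m from pivot to centre of mass.
I_cm = mL²/12 = 4.67 × 2.46²/12 = 2.355 kg·m²; I = I_cm + md² = 2.355 + 4.67 × 0.5530² = 3.783 kg·m².
T = 2π√(3.783/(4.67 × 1.63 × 0.5530)) = 5.96 s.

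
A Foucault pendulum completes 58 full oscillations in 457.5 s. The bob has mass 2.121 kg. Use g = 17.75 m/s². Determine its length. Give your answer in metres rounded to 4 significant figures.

27.97 m

T = 457.5/58 = 7.8879 s.
From T = 2π√(L/g), L = gT²/(4π²) = 17.75 × 7.8879²/(4π²) = 27.97 m.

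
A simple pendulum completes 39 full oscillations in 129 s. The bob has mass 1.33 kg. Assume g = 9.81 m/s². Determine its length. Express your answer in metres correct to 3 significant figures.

T = 129/39 = 3.308 s.
From T = 2π√(L/g), L = gT²/(4π²) = 9.81 × 3.308²/(4π²) = 2.72 m.

2.72 m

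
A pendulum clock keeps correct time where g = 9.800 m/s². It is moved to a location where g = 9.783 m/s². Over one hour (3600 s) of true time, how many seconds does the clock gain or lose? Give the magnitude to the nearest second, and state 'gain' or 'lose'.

lose 3 s

The clock's period scales as T ∝ 1/√g, so T'/T = √(9.800/9.783) = 1.00087.
In 3600 s of true time the clock registers 3600/1.00087 = 3596.9 s, so it loses 3 s.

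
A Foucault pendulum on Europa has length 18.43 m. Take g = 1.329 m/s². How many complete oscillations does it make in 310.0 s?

13

T = 2π√(L/g) = 2π√(18.43/1.329) = 23.398 s.
Number of complete oscillations = ⌊310.0/23.398⌋ = ⌊13.249⌋ = 13.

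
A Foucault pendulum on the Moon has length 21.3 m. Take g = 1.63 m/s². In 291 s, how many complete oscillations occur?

T = 2π√(L/g) = 2π√(21.3/1.63) = 22.71 s.
Number of complete oscillations = ⌊291/22.71⌋ = ⌊12.81⌋ = 12.

12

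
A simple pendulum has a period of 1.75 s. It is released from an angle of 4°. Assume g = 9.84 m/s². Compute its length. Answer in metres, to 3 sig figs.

0.763 m

From T = 2π√(L/g), L = gT²/(4π²) = 9.84 × 1.750²/(4π²) = 0.763 m.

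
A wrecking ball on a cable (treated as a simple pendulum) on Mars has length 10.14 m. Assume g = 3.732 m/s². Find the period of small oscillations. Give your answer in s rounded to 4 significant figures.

T = 2π√(L/g) = 2π√(10.14/3.732) = 2π × 1.6483 = 10.36 s.

10.36 s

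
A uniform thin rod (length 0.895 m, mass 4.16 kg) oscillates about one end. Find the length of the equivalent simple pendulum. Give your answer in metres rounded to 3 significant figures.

The equivalent simple-pendulum length is L_eq = I/(md), where I is about the pivot and d = 0.4475 m.
I_cm = (1/12)mL² = 0.2777 kg·m², so I = I_cm + md² = 0.2777 + 0.8331 = 1.111 kg·m².
L_eq = 1.111/(4.16 × 0.4475) = 0.597 m.

0.597 m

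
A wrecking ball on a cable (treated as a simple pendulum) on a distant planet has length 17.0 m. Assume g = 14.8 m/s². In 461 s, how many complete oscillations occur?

68

T = 2π√(L/g) = 2π√(17.0/14.8) = 6.734 s.
Number of complete oscillations = ⌊461/6.734⌋ = ⌊68.46⌋ = 68.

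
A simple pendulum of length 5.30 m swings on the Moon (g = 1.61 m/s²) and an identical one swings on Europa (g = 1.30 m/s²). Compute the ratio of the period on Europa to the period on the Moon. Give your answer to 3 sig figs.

1.11

T ∝ 1/√g, so T₂/T₁ = √(g₁/g₂) = √(1.61/1.30) = 1.11.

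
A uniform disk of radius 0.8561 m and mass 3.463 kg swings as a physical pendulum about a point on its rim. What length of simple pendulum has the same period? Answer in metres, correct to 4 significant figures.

1.284 m

The equivalent simple-pendulum length is L_eq = I/(md), where I is about the pivot and d = 0.85610 m.
I_cm = ½mR² = 1.2690 kg·m², so I = I_cm + md² = 1.2690 + 2.5381 = 3.8071 kg·m².
L_eq = 3.8071/(3.463 × 0.85610) = 1.284 m.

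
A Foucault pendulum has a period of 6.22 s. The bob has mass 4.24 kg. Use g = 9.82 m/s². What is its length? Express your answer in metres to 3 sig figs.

From T = 2π√(L/g), L = gT²/(4π²) = 9.82 × 6.220²/(4π²) = 9.62 m.

9.62 m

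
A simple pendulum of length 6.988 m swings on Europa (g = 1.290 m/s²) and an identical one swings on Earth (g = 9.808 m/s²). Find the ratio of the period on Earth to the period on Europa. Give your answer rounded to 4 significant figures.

T ∝ 1/√g, so T₂/T₁ = √(g₁/g₂) = √(1.290/9.808) = 0.3627.

0.3627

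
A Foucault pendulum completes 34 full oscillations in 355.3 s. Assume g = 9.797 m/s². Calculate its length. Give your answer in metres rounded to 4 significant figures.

T = 355.3/34 = 10.450 s.
From T = 2π√(L/g), L = gT²/(4π²) = 9.797 × 10.450²/(4π²) = 27.10 m.

27.10 m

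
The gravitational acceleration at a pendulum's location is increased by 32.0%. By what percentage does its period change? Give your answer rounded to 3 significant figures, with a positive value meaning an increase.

T ∝ 1/√g, so T'/T = 1/√(1.320) = 0.8704.
Percentage change in T = (0.8704 − 1) × 100% = -13.0%.

-13.0%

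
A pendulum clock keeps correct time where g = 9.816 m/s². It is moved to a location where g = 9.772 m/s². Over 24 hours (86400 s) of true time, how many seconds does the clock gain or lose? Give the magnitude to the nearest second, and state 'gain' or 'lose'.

The clock's period scales as T ∝ 1/√g, so T'/T = √(9.816/9.772) = 1.00225.
In 86400 s of true time the clock registers 86400/1.00225 = 86206.1 s, so it loses 194 s.

lose 194 s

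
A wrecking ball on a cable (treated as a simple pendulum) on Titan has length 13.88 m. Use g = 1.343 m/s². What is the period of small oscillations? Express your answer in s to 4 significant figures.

T = 2π√(L/g) = 2π√(13.88/1.343) = 2π × 3.2148 = 20.20 s.

20.20 s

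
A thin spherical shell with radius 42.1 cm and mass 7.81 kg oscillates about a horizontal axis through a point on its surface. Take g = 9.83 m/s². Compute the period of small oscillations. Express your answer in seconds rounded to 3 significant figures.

I_cm = (2/3)mr² = 0.9228 kg·m². The pivot is at distance d = 0.421 m from the centre of mass.
By the parallel-axis theorem, I = I_cm + md² = 0.9228 + 1.384 = 2.307 kg·m².
T = 2π√(I/(mgd)) = 2π√(2.307/(7.81 × 9.83 × 0.421)) = 1.68 s.

1.68 s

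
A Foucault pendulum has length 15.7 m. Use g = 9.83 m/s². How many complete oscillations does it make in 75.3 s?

9

T = 2π√(L/g) = 2π√(15.7/9.83) = 7.941 s.
Number of complete oscillations = ⌊75.3/7.941⌋ = ⌊9.483⌋ = 9.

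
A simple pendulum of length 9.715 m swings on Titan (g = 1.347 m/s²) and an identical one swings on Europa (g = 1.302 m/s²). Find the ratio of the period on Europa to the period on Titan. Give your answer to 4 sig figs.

1.017

T ∝ 1/√g, so T₂/T₁ = √(g₁/g₂) = √(1.347/1.302) = 1.017.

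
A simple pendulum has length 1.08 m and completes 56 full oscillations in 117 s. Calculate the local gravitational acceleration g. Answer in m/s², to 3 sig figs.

T = 117/56 = 2.089 s.
From T = 2π√(L/g), g = 4π²L/T² = 4π² × 1.08/2.089² = 9.77 m/s².

9.77 m/s²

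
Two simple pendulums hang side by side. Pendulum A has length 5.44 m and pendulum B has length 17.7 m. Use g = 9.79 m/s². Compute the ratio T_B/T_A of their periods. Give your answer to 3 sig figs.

T ∝ √L, so T_B/T_A = √(L_B/L_A) = √(17.7/5.44) = 1.80.

1.80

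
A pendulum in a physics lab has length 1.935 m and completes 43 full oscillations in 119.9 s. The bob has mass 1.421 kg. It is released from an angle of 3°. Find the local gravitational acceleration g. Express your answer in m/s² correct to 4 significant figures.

9.825 m/s²

T = 119.9/43 = 2.7884 s.
From T = 2π√(L/g), g = 4π²L/T² = 4π² × 1.935/2.7884² = 9.825 m/s².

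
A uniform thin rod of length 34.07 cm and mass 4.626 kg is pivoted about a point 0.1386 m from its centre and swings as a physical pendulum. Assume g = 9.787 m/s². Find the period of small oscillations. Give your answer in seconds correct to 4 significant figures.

0.9168 s

For a physical pendulum T = 2π√(I/(mgd)), with d = 0.13860 m from pivot to centre of mass.
I_cm = mL²/12 = 4.626 × 0.3407²/12 = 0.044747 kg·m²; I = I_cm + md² = 0.044747 + 4.626 × 0.13860² = 0.13361 kg·m².
T = 2π√(0.13361/(4.626 × 9.787 × 0.13860)) = 0.9168 s.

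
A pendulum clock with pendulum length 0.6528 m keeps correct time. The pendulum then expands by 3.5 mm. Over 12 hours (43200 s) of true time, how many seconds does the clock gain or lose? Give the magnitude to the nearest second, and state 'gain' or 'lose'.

lose 115 s

T ∝ √L, so T'/T = √(0.65630/0.6528) = 1.00268.
In 43200 s of true time the clock registers 43200/1.00268 = 43084.7 s, so it loses 115 s.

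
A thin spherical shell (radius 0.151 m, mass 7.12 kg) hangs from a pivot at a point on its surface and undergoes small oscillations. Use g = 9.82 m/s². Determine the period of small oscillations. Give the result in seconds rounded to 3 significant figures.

I_cm = (2/3)mr² = 0.1082 kg·m². The pivot is at distance d = 0.151 m from the centre of mass.
By the parallel-axis theorem, I = I_cm + md² = 0.1082 + 0.1623 = 0.2706 kg·m².
T = 2π√(I/(mgd)) = 2π√(0.2706/(7.12 × 9.82 × 0.151)) = 1.01 s.

1.01 s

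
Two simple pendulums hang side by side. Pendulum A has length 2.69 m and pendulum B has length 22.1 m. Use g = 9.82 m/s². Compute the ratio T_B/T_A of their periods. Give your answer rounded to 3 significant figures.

T ∝ √L, so T_B/T_A = √(L_B/L_A) = √(22.1/2.69) = 2.87.

2.87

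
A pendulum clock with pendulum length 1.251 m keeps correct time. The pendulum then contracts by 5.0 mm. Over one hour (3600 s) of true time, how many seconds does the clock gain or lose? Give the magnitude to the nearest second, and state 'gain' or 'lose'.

T ∝ √L, so T'/T = √(1.24600/1.251) = 0.998000.
In 3600 s of true time the clock registers 3600/0.998000 = 3607.2 s, so it gains 7 s.

gain 7 s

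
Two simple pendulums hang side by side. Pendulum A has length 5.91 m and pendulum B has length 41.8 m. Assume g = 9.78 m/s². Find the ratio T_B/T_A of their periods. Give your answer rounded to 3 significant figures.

2.66

T ∝ √L, so T_B/T_A = √(L_B/L_A) = √(41.8/5.91) = 2.66.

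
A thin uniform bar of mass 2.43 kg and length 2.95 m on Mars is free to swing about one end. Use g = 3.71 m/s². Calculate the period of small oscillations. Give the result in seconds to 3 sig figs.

For a physical pendulum T = 2π√(I/(mgd)), with d = 1.475 m from pivot to centre of mass.
I_cm = mL²/12 = 2.43 × 2.95²/12 = 1.762 kg·m²; I = I_cm + md² = 1.762 + 2.43 × 1.475² = 7.049 kg·m².
T = 2π√(7.049/(2.43 × 3.71 × 1.475)) = 4.57 s.

4.57 s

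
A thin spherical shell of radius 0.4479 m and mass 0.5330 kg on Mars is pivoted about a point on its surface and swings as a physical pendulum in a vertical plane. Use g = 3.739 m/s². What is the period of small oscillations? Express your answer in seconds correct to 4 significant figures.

I_cm = (2/3)mr² = 0.071285 kg·m². The pivot is at distance d = 0.4479 m from the centre of mass.
By the parallel-axis theorem, I = I_cm + md² = 0.071285 + 0.10693 = 0.17821 kg·m².
T = 2π√(I/(mgd)) = 2π√(0.17821/(0.5330 × 3.739 × 0.4479)) = 2.807 s.

2.807 s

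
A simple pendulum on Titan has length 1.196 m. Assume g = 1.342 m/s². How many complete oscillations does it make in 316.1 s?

T = 2π√(L/g) = 2π√(1.196/1.342) = 5.9316 s.
Number of complete oscillations = ⌊316.1/5.9316⌋ = ⌊53.291⌋ = 53.

53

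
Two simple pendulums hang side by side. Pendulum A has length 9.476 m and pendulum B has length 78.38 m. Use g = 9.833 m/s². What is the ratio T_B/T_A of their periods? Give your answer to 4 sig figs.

T ∝ √L, so T_B/T_A = √(L_B/L_A) = √(78.38/9.476) = 2.876.

2.876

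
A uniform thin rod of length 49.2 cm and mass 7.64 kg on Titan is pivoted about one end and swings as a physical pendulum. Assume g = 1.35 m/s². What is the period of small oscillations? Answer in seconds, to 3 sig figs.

For a physical pendulum T = 2π√(I/(mgd)), with d = 0.2460 m from pivot to centre of mass.
I_cm = mL²/12 = 7.64 × 0.492²/12 = 0.1541 kg·m²; I = I_cm + md² = 0.1541 + 7.64 × 0.2460² = 0.6165 kg·m².
T = 2π√(0.6165/(7.64 × 1.35 × 0.2460)) = 3.10 s.

3.10 s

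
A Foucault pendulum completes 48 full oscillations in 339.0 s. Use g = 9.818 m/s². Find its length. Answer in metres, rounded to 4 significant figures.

T = 339.0/48 = 7.0625 s.
From T = 2π√(L/g), L = gT²/(4π²) = 9.818 × 7.0625²/(4π²) = 12.40 m.

12.40 m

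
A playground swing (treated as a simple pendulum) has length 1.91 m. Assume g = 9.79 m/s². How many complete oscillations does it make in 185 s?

T = 2π√(L/g) = 2π√(1.91/9.79) = 2.775 s.
Number of complete oscillations = ⌊185/2.775⌋ = ⌊66.66⌋ = 66.

66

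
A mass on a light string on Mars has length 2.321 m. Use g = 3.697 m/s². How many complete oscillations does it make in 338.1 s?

67

T = 2π√(L/g) = 2π√(2.321/3.697) = 4.9784 s.
Number of complete oscillations = ⌊338.1/4.9784⌋ = ⌊67.913⌋ = 67.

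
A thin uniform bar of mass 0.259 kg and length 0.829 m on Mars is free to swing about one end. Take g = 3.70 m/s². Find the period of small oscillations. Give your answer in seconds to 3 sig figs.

For a physical pendulum T = 2π√(I/(mgd)), with d = 0.4145 m from pivot to centre of mass.
I_cm = mL²/12 = 0.259 × 0.829²/12 = 0.01483 kg·m²; I = I_cm + md² = 0.01483 + 0.259 × 0.4145² = 0.05933 kg·m².
T = 2π√(0.05933/(0.259 × 3.70 × 0.4145)) = 2.43 s.

2.43 s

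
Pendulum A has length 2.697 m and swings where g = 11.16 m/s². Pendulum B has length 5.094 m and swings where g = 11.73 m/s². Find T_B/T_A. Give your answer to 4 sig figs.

T = 2π√(L/g), so T_B/T_A = √((L_B/g_B)/(L_A/g_A)) = √((5.094/11.73)/(2.697/11.16)) = 1.341.

1.341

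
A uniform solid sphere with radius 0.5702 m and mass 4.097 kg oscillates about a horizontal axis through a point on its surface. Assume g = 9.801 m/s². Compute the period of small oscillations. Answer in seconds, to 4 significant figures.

I_cm = (2/5)mr² = 0.53282 kg·m². The pivot is at distance d = 0.5702 m from the centre of mass.
By the parallel-axis theorem, I = I_cm + md² = 0.53282 + 1.3320 = 1.8649 kg·m².
T = 2π√(I/(mgd)) = 2π√(1.8649/(4.097 × 9.801 × 0.5702)) = 1.793 s.

1.793 s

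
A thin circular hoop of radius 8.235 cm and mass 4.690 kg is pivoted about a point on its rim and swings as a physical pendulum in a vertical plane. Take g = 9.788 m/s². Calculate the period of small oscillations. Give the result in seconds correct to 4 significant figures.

0.8150 s

I_cm = mr² = 0.031805 kg·m². The pivot is at distance d = 0.08235 m from the centre of mass.
By the parallel-axis theorem, I = I_cm + md² = 0.031805 + 0.031805 = 0.063611 kg·m².
T = 2π√(I/(mgd)) = 2π√(0.063611/(4.690 × 9.788 × 0.08235)) = 0.8150 s.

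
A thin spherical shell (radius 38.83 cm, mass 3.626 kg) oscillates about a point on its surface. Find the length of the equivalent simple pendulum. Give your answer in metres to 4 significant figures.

0.6472 m

The equivalent simple-pendulum length is L_eq = I/(md), where I is about the pivot and d = 0.38830 m.
I_cm = (2/3)mR² = 0.36448 kg·m², so I = I_cm + md² = 0.36448 + 0.54672 = 0.91120 kg·m².
L_eq = 0.91120/(3.626 × 0.38830) = 0.6472 m.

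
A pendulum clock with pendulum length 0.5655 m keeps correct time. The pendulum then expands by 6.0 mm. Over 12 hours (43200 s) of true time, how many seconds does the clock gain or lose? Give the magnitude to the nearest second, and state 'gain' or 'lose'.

T ∝ √L, so T'/T = √(0.57150/0.5655) = 1.00529.
In 43200 s of true time the clock registers 43200/1.00529 = 42972.6 s, so it loses 227 s.

lose 227 s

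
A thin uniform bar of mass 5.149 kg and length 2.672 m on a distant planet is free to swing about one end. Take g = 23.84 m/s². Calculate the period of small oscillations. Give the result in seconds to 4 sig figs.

1.718 s

For a physical pendulum T = 2π√(I/(mgd)), with d = 1.3360 m from pivot to centre of mass.
I_cm = mL²/12 = 5.149 × 2.672²/12 = 3.0635 kg·m²; I = I_cm + md² = 3.0635 + 5.149 × 1.3360² = 12.254 kg·m².
T = 2π√(12.254/(5.149 × 23.84 × 1.3360)) = 1.718 s.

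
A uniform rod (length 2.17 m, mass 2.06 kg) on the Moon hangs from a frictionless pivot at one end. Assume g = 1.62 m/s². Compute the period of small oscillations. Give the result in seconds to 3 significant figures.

5.94 s

For a physical pendulum T = 2π√(I/(mgd)), with d = 1.085 m from pivot to centre of mass.
I_cm = mL²/12 = 2.06 × 2.17²/12 = 0.8084 kg·m²; I = I_cm + md² = 0.8084 + 2.06 × 1.085² = 3.233 kg·m².
T = 2π√(3.233/(2.06 × 1.62 × 1.085)) = 5.94 s.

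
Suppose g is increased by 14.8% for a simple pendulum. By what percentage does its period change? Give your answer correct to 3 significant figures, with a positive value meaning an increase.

T ∝ 1/√g, so T'/T = 1/√(1.148) = 0.9333.
Percentage change in T = (0.9333 − 1) × 100% = -6.67%.

-6.67%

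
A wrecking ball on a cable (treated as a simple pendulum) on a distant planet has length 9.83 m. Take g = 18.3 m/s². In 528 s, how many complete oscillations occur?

T = 2π√(L/g) = 2π√(9.83/18.3) = 4.605 s.
Number of complete oscillations = ⌊528/4.605⌋ = ⌊114.7⌋ = 114.

114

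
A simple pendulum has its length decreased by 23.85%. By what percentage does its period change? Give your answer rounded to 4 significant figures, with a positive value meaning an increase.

T ∝ √L, so T'/T = √(0.76150) = 0.87264.
Percentage change in T = (0.87264 − 1) × 100% = -12.74%.

-12.74%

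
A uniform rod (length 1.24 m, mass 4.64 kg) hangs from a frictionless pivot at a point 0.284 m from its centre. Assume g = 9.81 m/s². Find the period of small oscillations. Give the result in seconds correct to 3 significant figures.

1.72 s

For a physical pendulum T = 2π√(I/(mgd)), with d = 0.2840 m from pivot to centre of mass.
I_cm = mL²/12 = 4.64 × 1.24²/12 = 0.5945 kg·m²; I = I_cm + md² = 0.5945 + 4.64 × 0.2840² = 0.9688 kg·m².
T = 2π√(0.9688/(4.64 × 9.81 × 0.2840)) = 1.72 s.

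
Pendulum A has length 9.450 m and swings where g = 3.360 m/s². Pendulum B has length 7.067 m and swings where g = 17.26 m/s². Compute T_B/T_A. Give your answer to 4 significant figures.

T = 2π√(L/g), so T_B/T_A = √((L_B/g_B)/(L_A/g_A)) = √((7.067/17.26)/(9.450/3.360)) = 0.3815.

0.3815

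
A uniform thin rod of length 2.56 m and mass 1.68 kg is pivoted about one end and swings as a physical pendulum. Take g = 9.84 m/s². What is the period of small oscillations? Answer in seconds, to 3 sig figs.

2.62 s

For a physical pendulum T = 2π√(I/(mgd)), with d = 1.280 m from pivot to centre of mass.
I_cm = mL²/12 = 1.68 × 2.56²/12 = 0.9175 kg·m²; I = I_cm + md² = 0.9175 + 1.68 × 1.280² = 3.670 kg·m².
T = 2π√(3.670/(1.68 × 9.84 × 1.280)) = 2.62 s.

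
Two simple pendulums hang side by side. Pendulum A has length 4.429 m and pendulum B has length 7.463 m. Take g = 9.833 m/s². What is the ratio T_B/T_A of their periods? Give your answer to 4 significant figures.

1.298

T ∝ √L, so T_B/T_A = √(L_B/L_A) = √(7.463/4.429) = 1.298.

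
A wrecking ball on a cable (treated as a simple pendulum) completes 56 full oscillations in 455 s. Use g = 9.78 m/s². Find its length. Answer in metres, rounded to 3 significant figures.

16.4 m

T = 455/56 = 8.125 s.
From T = 2π√(L/g), L = gT²/(4π²) = 9.78 × 8.125²/(4π²) = 16.4 m.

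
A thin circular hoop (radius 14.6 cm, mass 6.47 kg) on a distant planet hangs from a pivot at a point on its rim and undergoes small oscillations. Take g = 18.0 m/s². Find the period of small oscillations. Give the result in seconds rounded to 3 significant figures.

I_cm = mr² = 0.1379 kg·m². The pivot is at distance d = 0.146 m from the centre of mass.
By the parallel-axis theorem, I = I_cm + md² = 0.1379 + 0.1379 = 0.2758 kg·m².
T = 2π√(I/(mgd)) = 2π√(0.2758/(6.47 × 18.0 × 0.146)) = 0.800 s.

0.800 s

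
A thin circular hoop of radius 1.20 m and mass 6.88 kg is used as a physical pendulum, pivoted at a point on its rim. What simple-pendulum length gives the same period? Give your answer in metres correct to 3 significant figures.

The equivalent simple-pendulum length is L_eq = I/(md), where I is about the pivot and d = 1.200 m.
I_cm = mR² = 9.907 kg·m², so I = I_cm + md² = 9.907 + 9.907 = 19.81 kg·m².
L_eq = 19.81/(6.88 × 1.200) = 2.40 m.

2.40 m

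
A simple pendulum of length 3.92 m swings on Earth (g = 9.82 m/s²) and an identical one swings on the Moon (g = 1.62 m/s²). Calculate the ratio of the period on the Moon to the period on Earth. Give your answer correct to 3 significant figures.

2.46

T ∝ 1/√g, so T₂/T₁ = √(g₁/g₂) = √(9.82/1.62) = 2.46.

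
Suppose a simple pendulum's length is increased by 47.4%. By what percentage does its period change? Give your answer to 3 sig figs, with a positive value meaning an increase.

T ∝ √L, so T'/T = √(1.474) = 1.214.
Percentage change in T = (1.214 − 1) × 100% = 21.4%.

21.4%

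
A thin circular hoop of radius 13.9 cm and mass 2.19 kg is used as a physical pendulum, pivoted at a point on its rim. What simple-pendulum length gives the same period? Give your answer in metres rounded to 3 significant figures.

0.278 m

The equivalent simple-pendulum length is L_eq = I/(md), where I is about the pivot and d = 0.1390 m.
I_cm = mR² = 0.04231 kg·m², so I = I_cm + md² = 0.04231 + 0.04231 = 0.08463 kg·m².
L_eq = 0.08463/(2.19 × 0.1390) = 0.278 m.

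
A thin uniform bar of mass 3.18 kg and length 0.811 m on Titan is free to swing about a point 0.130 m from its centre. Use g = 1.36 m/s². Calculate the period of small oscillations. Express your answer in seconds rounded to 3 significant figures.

For a physical pendulum T = 2π√(I/(mgd)), with d = 0.1300 m from pivot to centre of mass.
I_cm = mL²/12 = 3.18 × 0.811²/12 = 0.1743 kg·m²; I = I_cm + md² = 0.1743 + 3.18 × 0.1300² = 0.2280 kg·m².
T = 2π√(0.2280/(3.18 × 1.36 × 0.1300)) = 4.00 s.

4.00 s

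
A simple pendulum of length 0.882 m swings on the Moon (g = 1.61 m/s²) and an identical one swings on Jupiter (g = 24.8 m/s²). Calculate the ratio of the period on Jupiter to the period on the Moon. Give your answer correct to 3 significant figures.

T ∝ 1/√g, so T₂/T₁ = √(g₁/g₂) = √(1.61/24.8) = 0.255.

0.255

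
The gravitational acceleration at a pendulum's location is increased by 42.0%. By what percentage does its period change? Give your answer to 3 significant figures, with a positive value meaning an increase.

T ∝ 1/√g, so T'/T = 1/√(1.420) = 0.8392.
Percentage change in T = (0.8392 − 1) × 100% = -16.1%.

-16.1%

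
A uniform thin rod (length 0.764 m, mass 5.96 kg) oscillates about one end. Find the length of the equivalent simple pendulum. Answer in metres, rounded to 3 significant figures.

0.509 m

The equivalent simple-pendulum length is L_eq = I/(md), where I is about the pivot and d = 0.3820 m.
I_cm = (1/12)mL² = 0.2899 kg·m², so I = I_cm + md² = 0.2899 + 0.8697 = 1.160 kg·m².
L_eq = 1.160/(5.96 × 0.3820) = 0.509 m.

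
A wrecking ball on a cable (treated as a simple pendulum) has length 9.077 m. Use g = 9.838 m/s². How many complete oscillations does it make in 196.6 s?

T = 2π√(L/g) = 2π√(9.077/9.838) = 6.0353 s.
Number of complete oscillations = ⌊196.6/6.0353⌋ = ⌊32.575⌋ = 32.

32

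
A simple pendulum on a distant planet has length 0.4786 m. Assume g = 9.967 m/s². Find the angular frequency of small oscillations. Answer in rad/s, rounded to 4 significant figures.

4.563 rad/s

ω = √(g/L) = √(9.967/0.4786) = 4.563 rad/s.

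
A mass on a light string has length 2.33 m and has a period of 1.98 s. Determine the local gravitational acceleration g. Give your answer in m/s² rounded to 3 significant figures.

23.5 m/s²

From T = 2π√(L/g), g = 4π²L/T² = 4π² × 2.33/1.980² = 23.5 m/s².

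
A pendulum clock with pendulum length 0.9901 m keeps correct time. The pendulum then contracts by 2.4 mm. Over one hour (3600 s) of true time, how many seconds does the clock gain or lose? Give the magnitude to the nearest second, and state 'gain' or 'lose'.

T ∝ √L, so T'/T = √(0.98770/0.9901) = 0.998787.
In 3600 s of true time the clock registers 3600/0.998787 = 3604.4 s, so it gains 4 s.

gain 4 s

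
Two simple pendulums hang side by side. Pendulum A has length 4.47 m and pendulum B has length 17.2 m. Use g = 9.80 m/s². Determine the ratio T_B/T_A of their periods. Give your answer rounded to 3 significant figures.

T ∝ √L, so T_B/T_A = √(L_B/L_A) = √(17.2/4.47) = 1.96.

1.96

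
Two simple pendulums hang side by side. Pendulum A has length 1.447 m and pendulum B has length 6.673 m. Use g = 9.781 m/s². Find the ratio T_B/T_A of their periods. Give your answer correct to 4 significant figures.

T ∝ √L, so T_B/T_A = √(L_B/L_A) = √(6.673/1.447) = 2.147.

2.147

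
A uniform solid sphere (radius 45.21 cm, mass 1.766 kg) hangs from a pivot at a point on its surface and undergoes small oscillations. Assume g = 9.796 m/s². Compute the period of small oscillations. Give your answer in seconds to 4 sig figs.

I_cm = (2/5)mr² = 0.14438 kg·m². The pivot is at distance d = 0.4521 m from the centre of mass.
By the parallel-axis theorem, I = I_cm + md² = 0.14438 + 0.36096 = 0.50534 kg·m².
T = 2π√(I/(mgd)) = 2π√(0.50534/(1.766 × 9.796 × 0.4521)) = 1.597 s.

1.597 s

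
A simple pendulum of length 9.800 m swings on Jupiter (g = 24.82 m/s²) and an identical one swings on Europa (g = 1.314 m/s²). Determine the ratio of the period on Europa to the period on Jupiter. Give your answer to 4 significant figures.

4.346

T ∝ 1/√g, so T₂/T₁ = √(g₁/g₂) = √(24.82/1.314) = 4.346.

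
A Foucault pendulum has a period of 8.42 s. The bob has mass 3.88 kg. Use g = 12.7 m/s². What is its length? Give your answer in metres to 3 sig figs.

22.8 m

From T = 2π√(L/g), L = gT²/(4π²) = 12.7 × 8.420²/(4π²) = 22.8 m.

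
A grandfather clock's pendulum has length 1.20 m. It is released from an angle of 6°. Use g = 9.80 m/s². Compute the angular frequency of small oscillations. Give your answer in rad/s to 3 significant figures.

ω = √(g/L) = √(9.80/1.20) = 2.86 rad/s.

2.86 rad/s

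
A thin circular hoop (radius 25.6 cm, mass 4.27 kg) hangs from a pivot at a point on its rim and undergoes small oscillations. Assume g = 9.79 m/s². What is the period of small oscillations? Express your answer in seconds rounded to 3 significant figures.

1.44 s

I_cm = mr² = 0.2798 kg·m². The pivot is at distance d = 0.256 m from the centre of mass.
By the parallel-axis theorem, I = I_cm + md² = 0.2798 + 0.2798 = 0.5597 kg·m².
T = 2π√(I/(mgd)) = 2π√(0.5597/(4.27 × 9.79 × 0.256)) = 1.44 s.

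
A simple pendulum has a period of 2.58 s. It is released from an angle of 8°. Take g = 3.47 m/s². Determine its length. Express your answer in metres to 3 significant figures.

From T = 2π√(L/g), L = gT²/(4π²) = 3.47 × 2.580²/(4π²) = 0.585 m.

0.585 m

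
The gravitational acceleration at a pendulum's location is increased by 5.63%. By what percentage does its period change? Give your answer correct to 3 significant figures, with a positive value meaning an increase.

-2.70%

T ∝ 1/√g, so T'/T = 1/√(1.056) = 0.9730.
Percentage change in T = (0.9730 − 1) × 100% = -2.70%.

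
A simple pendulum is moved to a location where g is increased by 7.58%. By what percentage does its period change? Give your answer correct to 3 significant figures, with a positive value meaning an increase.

-3.59%

T ∝ 1/√g, so T'/T = 1/√(1.076) = 0.9641.
Percentage change in T = (0.9641 − 1) × 100% = -3.59%.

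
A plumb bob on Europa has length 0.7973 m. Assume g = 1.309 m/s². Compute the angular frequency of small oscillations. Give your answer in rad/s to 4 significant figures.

ω = √(g/L) = √(1.309/0.7973) = 1.281 rad/s.

1.281 rad/s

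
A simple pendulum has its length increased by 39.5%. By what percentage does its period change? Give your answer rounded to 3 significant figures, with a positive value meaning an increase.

T ∝ √L, so T'/T = √(1.395) = 1.181.
Percentage change in T = (1.181 − 1) × 100% = 18.1%.

18.1%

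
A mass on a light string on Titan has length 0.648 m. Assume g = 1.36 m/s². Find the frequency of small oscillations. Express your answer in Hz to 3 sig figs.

0.231 Hz

T = 2π√(L/g) = 2π√(0.648/1.36) = 4.337 s, so f = 1/T = 0.231 Hz.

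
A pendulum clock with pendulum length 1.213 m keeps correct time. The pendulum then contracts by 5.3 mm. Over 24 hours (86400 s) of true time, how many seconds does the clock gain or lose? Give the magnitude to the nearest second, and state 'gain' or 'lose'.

gain 189 s

T ∝ √L, so T'/T = √(1.20770/1.213) = 0.997813.
In 86400 s of true time the clock registers 86400/0.997813 = 86589.4 s, so it gains 189 s.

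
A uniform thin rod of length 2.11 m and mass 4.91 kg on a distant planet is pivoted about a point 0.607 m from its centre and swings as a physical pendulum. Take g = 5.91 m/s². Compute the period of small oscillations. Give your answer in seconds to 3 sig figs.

For a physical pendulum T = 2π√(I/(mgd)), with d = 0.6070 m from pivot to centre of mass.
I_cm = mL²/12 = 4.91 × 2.11²/12 = 1.822 kg·m²; I = I_cm + md² = 1.822 + 4.91 × 0.6070² = 3.631 kg·m².
T = 2π√(3.631/(4.91 × 5.91 × 0.6070)) = 2.85 s.

2.85 s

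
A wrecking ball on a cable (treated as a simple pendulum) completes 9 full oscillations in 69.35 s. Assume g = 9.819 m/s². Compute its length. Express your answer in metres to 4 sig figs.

T = 69.35/9 = 7.7056 s.
From T = 2π√(L/g), L = gT²/(4π²) = 9.819 × 7.7056²/(4π²) = 14.77 m.

14.77 m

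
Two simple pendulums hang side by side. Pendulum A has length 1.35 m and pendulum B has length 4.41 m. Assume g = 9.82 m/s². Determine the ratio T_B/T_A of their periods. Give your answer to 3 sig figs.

1.81

T ∝ √L, so T_B/T_A = √(L_B/L_A) = √(4.41/1.35) = 1.81.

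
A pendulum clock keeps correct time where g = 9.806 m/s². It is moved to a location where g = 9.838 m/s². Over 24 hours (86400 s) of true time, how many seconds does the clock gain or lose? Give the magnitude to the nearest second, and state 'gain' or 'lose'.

gain 141 s

The clock's period scales as T ∝ 1/√g, so T'/T = √(9.806/9.838) = 0.998372.
In 86400 s of true time the clock registers 86400/0.998372 = 86540.9 s, so it gains 141 s.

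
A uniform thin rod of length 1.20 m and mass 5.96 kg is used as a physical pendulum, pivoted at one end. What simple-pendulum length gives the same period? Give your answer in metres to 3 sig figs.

0.800 m

The equivalent simple-pendulum length is L_eq = I/(md), where I is about the pivot and d = 0.6000 m.
I_cm = (1/12)mL² = 0.7152 kg·m², so I = I_cm + md² = 0.7152 + 2.146 = 2.861 kg·m².
L_eq = 2.861/(5.96 × 0.6000) = 0.800 m.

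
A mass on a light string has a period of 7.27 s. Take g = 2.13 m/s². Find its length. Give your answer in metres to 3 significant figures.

2.85 m

From T = 2π√(L/g), L = gT²/(4π²) = 2.13 × 7.270²/(4π²) = 2.85 m.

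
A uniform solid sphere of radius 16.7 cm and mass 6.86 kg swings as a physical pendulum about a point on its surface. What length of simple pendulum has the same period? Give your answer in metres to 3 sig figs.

0.234 m

The equivalent simple-pendulum length is L_eq = I/(md), where I is about the pivot and d = 0.1670 m.
I_cm = (2/5)mR² = 0.07653 kg·m², so I = I_cm + md² = 0.07653 + 0.1913 = 0.2678 kg·m².
L_eq = 0.2678/(6.86 × 0.1670) = 0.234 m.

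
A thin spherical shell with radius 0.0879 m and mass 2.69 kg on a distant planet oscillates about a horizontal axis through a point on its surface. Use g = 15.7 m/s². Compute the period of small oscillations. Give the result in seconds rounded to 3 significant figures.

I_cm = (2/3)mr² = 0.01386 kg·m². The pivot is at distance d = 0.0879 m from the centre of mass.
By the parallel-axis theorem, I = I_cm + md² = 0.01386 + 0.02078 = 0.03464 kg·m².
T = 2π√(I/(mgd)) = 2π√(0.03464/(2.69 × 15.7 × 0.0879)) = 0.607 s.

0.607 s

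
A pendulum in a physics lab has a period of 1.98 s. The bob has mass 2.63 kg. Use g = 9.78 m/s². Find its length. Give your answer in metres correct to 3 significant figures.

From T = 2π√(L/g), L = gT²/(4π²) = 9.78 × 1.980²/(4π²) = 0.971 m.

0.971 m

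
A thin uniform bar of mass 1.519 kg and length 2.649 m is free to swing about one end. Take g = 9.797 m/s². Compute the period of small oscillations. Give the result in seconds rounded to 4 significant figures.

2.668 s

For a physical pendulum T = 2π√(I/(mgd)), with d = 1.3245 m from pivot to centre of mass.
I_cm = mL²/12 = 1.519 × 2.649²/12 = 0.88826 kg·m²; I = I_cm + md² = 0.88826 + 1.519 × 1.3245² = 3.5530 kg·m².
T = 2π√(3.5530/(1.519 × 9.797 × 1.3245)) = 2.668 s.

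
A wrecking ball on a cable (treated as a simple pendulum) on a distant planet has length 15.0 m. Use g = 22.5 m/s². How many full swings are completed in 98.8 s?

19

T = 2π√(L/g) = 2π√(15.0/22.5) = 5.130 s.
Number of complete oscillations = ⌊98.8/5.130⌋ = ⌊19.26⌋ = 19.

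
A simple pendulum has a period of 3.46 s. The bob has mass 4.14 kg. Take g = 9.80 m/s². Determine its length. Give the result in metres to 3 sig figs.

From T = 2π√(L/g), L = gT²/(4π²) = 9.80 × 3.460²/(4π²) = 2.97 m.

2.97 m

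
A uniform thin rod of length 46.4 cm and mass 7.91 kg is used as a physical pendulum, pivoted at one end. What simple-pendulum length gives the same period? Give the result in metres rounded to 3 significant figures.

The equivalent simple-pendulum length is L_eq = I/(md), where I is about the pivot and d = 0.2320 m.
I_cm = (1/12)mL² = 0.1419 kg·m², so I = I_cm + md² = 0.1419 + 0.4257 = 0.5677 kg·m².
L_eq = 0.5677/(7.91 × 0.2320) = 0.309 m.

0.309 m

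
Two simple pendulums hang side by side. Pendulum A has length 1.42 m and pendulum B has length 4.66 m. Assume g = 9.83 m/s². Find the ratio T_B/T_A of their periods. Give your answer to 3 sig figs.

T ∝ √L, so T_B/T_A = √(L_B/L_A) = √(4.66/1.42) = 1.81.

1.81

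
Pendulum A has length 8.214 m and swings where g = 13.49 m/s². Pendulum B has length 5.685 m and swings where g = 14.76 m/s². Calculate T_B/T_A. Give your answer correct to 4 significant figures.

T = 2π√(L/g), so T_B/T_A = √((L_B/g_B)/(L_A/g_A)) = √((5.685/14.76)/(8.214/13.49)) = 0.7953.

0.7953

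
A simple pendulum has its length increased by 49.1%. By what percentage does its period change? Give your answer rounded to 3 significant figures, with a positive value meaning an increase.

22.1%

T ∝ √L, so T'/T = √(1.491) = 1.221.
Percentage change in T = (1.221 − 1) × 100% = 22.1%.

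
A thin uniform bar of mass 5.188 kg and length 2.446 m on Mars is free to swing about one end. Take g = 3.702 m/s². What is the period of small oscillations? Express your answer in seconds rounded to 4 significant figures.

4.170 s

For a physical pendulum T = 2π√(I/(mgd)), with d = 1.2230 m from pivot to centre of mass.
I_cm = mL²/12 = 5.188 × 2.446²/12 = 2.5866 kg·m²; I = I_cm + md² = 2.5866 + 5.188 × 1.2230² = 10.346 kg·m².
T = 2π√(10.346/(5.188 × 3.702 × 1.2230)) = 4.170 s.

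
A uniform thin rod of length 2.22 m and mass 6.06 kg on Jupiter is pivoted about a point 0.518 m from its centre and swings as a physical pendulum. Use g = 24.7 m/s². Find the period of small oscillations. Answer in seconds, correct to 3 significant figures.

For a physical pendulum T = 2π√(I/(mgd)), with d = 0.5180 m from pivot to centre of mass.
I_cm = mL²/12 = 6.06 × 2.22²/12 = 2.489 kg·m²; I = I_cm + md² = 2.489 + 6.06 × 0.5180² = 4.115 kg·m².
T = 2π√(4.115/(6.06 × 24.7 × 0.5180)) = 1.45 s.

1.45 s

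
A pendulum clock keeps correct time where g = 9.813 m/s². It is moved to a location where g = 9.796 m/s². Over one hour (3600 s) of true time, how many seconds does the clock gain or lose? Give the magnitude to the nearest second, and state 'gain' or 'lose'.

The clock's period scales as T ∝ 1/√g, so T'/T = √(9.813/9.796) = 1.00087.
In 3600 s of true time the clock registers 3600/1.00087 = 3596.9 s, so it loses 3 s.

lose 3 s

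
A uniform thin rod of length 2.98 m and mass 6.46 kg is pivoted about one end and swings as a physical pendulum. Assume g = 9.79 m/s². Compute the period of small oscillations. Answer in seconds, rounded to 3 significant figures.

For a physical pendulum T = 2π√(I/(mgd)), with d = 1.490 m from pivot to centre of mass.
I_cm = mL²/12 = 6.46 × 2.98²/12 = 4.781 kg·m²; I = I_cm + md² = 4.781 + 6.46 × 1.490² = 19.12 kg·m².
T = 2π√(19.12/(6.46 × 9.79 × 1.490)) = 2.83 s.

2.83 s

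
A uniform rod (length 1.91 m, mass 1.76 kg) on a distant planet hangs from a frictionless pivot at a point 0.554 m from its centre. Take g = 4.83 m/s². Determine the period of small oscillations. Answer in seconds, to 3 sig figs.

3.00 s

For a physical pendulum T = 2π√(I/(mgd)), with d = 0.5540 m from pivot to centre of mass.
I_cm = mL²/12 = 1.76 × 1.91²/12 = 0.5351 kg·m²; I = I_cm + md² = 0.5351 + 1.76 × 0.5540² = 1.075 kg·m².
T = 2π√(1.075/(1.76 × 4.83 × 0.5540)) = 3.00 s.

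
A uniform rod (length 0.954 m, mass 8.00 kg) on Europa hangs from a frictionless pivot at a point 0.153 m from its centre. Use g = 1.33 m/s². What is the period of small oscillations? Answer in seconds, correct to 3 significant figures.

For a physical pendulum T = 2π√(I/(mgd)), with d = 0.1530 m from pivot to centre of mass.
I_cm = mL²/12 = 8.00 × 0.954²/12 = 0.6067 kg·m²; I = I_cm + md² = 0.6067 + 8.00 × 0.1530² = 0.7940 kg·m².
T = 2π√(0.7940/(8.00 × 1.33 × 0.1530)) = 4.39 s.

4.39 s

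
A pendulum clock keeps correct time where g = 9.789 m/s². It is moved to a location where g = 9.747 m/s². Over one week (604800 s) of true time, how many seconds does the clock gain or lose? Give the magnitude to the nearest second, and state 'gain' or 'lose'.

The clock's period scales as T ∝ 1/√g, so T'/T = √(9.789/9.747) = 1.00215.
In 604800 s of true time the clock registers 604800/1.00215 = 603501.1 s, so it loses 1299 s.

lose 1299 s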